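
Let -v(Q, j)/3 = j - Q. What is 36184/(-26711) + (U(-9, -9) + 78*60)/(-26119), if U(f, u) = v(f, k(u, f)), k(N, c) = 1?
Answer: -1069296046/697664609 ≈ -1.5327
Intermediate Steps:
v(Q, j) = -3*j + 3*Q (v(Q, j) = -3*(j - Q) = -3*j + 3*Q)
U(f, u) = -3 + 3*f (U(f, u) = -3*1 + 3*f = -3 + 3*f)
36184/(-26711) + (U(-9, -9) + 78*60)/(-26119) = 36184/(-26711) + ((-3 + 3*(-9)) + 78*60)/(-26119) = 36184*(-1/26711) + ((-3 - 27) + 4680)*(-1/26119) = -36184/26711 + (-30 + 4680)*(-1/26119) = -36184/26711 + 4650*(-1/26119) = -36184/26711 - 4650/26119 = -1069296046/697664609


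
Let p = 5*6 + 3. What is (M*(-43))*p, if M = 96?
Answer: -136224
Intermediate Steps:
p = 33 (p = 30 + 3 = 33)
(M*(-43))*p = (96*(-43))*33 = -4128*33 = -136224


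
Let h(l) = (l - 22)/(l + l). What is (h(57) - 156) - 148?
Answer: -34621/114 ≈ -303.69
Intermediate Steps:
h(l) = (-22 + l)/(2*l) (h(l) = (-22 + l)/((2*l)) = (-22 + l)*(1/(2*l)) = (-22 + l)/(2*l))
(h(57) - 156) - 148 = ((1/2)*(-22 + 57)/57 - 156) - 148 = ((1/2)*(1/57)*35 - 156) - 148 = (35/114 - 156) - 148 = -17749/114 - 148 = -34621/114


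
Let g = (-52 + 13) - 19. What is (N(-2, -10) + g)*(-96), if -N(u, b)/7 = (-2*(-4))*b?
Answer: -48192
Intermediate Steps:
g = -58 (g = -39 - 19 = -58)
N(u, b) = -56*b (N(u, b) = -7*(-2*(-4))*b = -56*b)
(N(-2, -10) + g)*(-96) = (-56*(-10) - 58)*(-96) = (560 - 58)*(-96) = 502*(-96) = -48192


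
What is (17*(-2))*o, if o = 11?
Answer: -374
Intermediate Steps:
(17*(-2))*o = (17*(-2))*11 = -34*11 = -374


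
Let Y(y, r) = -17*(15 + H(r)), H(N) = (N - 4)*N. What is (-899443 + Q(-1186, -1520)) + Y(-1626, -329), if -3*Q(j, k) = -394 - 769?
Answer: -8285338/3 ≈ -2.7618e+6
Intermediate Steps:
H(N) = N*(-4 + N) (H(N) = (-4 + N)*N = N*(-4 + N))
Q(j, k) = 1163/3 (Q(j, k) = -(-394 - 769)/3 = -⅓*(-1163) = 1163/3)
Y(y, r) = -255 - 17*r*(-4 + r) (Y(y, r) = -17*(15 + r*(-4 + r)) = -255 - 17*r*(-4 + r))
(-899443 + Q(-1186, -1520)) + Y(-1626, -329) = (-899443 + 1163/3) + (-255 - 17*(-329)*(-4 - 329)) = -2697166/3 + (-255 - 17*(-329)*(-333)) = -2697166/3 + (-255 - 1862469) = -2697166/3 - 1862724 = -8285338/3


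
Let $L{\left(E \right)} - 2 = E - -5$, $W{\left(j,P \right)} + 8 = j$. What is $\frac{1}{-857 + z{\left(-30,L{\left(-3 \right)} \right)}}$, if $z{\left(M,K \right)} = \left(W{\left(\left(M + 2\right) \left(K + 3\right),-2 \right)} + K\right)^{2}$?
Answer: $\frac{1}{39143} \approx 2.5547 \cdot 10^{-5}$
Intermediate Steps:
$W{\left(j,P \right)} = -8 + j$
$L{\left(E \right)} = 7 + E$ ($L{\left(E \right)} = 2 + \left(E - -5\right) = 2 + \left(E + 5\right) = 2 + \left(5 + E\right) = 7 + E$)
$z{\left(M,K \right)} = \left(-8 + K + \left(2 + M\right) \left(3 + K\right)\right)^{2}$ ($z{\left(M,K \right)} = \left(\left(-8 + \left(M + 2\right) \left(K + 3\right)\right) + K\right)^{2} = \left(\left(-8 + \left(2 + M\right) \left(3 + K\right)\right) + K\right)^{2} = \left(-8 + K + \left(2 + M\right) \left(3 + K\right)\right)^{2}$)
$\frac{1}{-857 + z{\left(-30,L{\left(-3 \right)} \right)}} = \frac{1}{-857 + \left(-2 + 3 \left(7 - 3\right) + 3 \left(-30\right) + \left(7 - 3\right) \left(-30\right)\right)^{2}} = \frac{1}{-857 + \left(-2 + 3 \cdot 4 - 90 + 4 \left(-30\right)\right)^{2}} = \frac{1}{-857 + \left(-2 + 12 - 90 - 120\right)^{2}} = \frac{1}{-857 + \left(-200\right)^{2}} = \frac{1}{-857 + 40000} = \frac{1}{39143}$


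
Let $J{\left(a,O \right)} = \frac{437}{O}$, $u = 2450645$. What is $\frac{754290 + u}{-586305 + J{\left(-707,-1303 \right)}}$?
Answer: $- \frac{4176030305}{763955852} \approx -5.4663$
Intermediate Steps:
$\frac{754290 + u}{-586305 + J{\left(-707,-1303 \right)}} = \frac{754290 + 2450645}{-586305 + \frac{437}{-1303}} = \frac{3204935}{-586305 + 437 \left(- \frac{1}{1303}\right)} = \frac{3204935}{-586305 - \frac{437}{1303}} = \frac{3204935}{- \frac{763955852}{1303}} = 3204935 \left(- \frac{1303}{763955852}\right) = - \frac{4176030305}{763955852}$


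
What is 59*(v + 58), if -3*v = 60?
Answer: 2242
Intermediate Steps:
v = -20 (v = -⅓*60 = -20)
59*(v + 58) = 59*(-20 + 58) = 59*38 = 2242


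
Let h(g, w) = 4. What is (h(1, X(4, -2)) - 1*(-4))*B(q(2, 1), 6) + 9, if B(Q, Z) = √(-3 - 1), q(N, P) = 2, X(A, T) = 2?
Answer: 9 + 16*I ≈ 9.0 + 16.0*I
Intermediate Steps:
B(Q, Z) = 2*I (B(Q, Z) = √(-4) = 2*I)
(h(1, X(4, -2)) - 1*(-4))*B(q(2, 1), 6) + 9 = (4 - 1*(-4))*(2*I) + 9 = (4 + 4)*(2*I) + 9 = 8*(2*I) + 9 = 16*I + 9 = 9 + 16*I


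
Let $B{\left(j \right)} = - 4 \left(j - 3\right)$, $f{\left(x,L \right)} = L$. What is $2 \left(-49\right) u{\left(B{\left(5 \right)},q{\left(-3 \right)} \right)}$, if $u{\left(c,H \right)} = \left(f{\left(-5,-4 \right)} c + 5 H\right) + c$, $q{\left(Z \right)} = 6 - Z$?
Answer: $-6762$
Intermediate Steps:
$B{\left(j \right)} = 12 - 4 j$ ($B{\left(j \right)} = - 4 \left(-3 + j\right) = 12 - 4 j$)
$u{\left(c,H \right)} = - 3 c + 5 H$ ($u{\left(c,H \right)} = \left(- 4 c + 5 H\right) + c = - 3 c + 5 H$)
$2 \left(-49\right) u{\left(B{\left(5 \right)},q{\left(-3 \right)} \right)} = 2 \left(-49\right) \left(- 3 \left(12 - 20\right) + 5 \left(6 - -3\right)\right) = - 98 \left(- 3 \left(12 - 20\right) + 5 \left(6 + 3\right)\right) = - 98 \left(\left(-3\right) \left(-8\right) + 5 \cdot 9\right) = - 98 \left(24 + 45\right) = \left(-98\right) 69 = -6762$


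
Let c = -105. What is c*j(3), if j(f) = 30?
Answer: -3150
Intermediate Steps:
c*j(3) = -105*30 = -3150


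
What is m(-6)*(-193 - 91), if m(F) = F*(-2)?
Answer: -3408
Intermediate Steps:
m(F) = -2*F
m(-6)*(-193 - 91) = (-2*(-6))*(-193 - 91) = 12*(-284) = -3408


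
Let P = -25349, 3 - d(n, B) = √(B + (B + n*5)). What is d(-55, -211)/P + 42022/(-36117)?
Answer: -1065324029/915529833 + I*√697/25349 ≈ -1.1636 + 0.0010415*I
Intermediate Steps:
d(n, B) = 3 - √(2*B + 5*n) (d(n, B) = 3 - √(B + (B + n*5)) = 3 - √(B + (B + 5*n)) = 3 - √(2*B + 5*n))
d(-55, -211)/P + 42022/(-36117) = (3 - √(2*(-211) + 5*(-55)))/(-25349) + 42022/(-36117) = (3 - √(-422 - 275))*(-1/25349) + 42022*(-1/36117) = (3 - √(-697))*(-1/25349) - 42022/36117 = (3 - I*√697)*(-1/25349) - 42022/36117 = (-3/25349 + I*√697/25349) - 42022/36117 = -1065324029/915529833 + I*√697/25349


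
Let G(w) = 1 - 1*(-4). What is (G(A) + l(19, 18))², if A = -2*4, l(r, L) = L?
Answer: 529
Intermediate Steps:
A = -8
G(w) = 5 (G(w) = 1 + 4 = 5)
(G(A) + l(19, 18))² = (5 + 18)² = 23² = 529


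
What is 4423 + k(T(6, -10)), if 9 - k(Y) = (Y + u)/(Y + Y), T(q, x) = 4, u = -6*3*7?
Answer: 17789/4 ≈ 4447.3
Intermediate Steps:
u = -126 (u = -18*7 = -126)
k(Y) = 9 - (-126 + Y)/(2*Y) (k(Y) = 9 - (Y - 126)/(Y + Y) = 9 - (-126 + Y)/(2*Y))
4423 + k(T(6, -10)) = 4423 + (17/2 + 63/4) = 4423 + 97/4 = 17789/4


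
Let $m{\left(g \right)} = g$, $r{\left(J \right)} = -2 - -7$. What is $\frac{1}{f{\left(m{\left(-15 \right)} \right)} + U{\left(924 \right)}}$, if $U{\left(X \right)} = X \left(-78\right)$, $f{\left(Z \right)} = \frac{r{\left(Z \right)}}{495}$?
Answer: $- \frac{99}{7135127} \approx -1.3875 \cdot 10^{-5}$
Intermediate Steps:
$r{\left(J \right)} = 5$ ($r{\left(J \right)} = -2 + 7 = 5$)
$f{\left(Z \right)} = \frac{1}{99}$ ($f{\left(Z \right)} = \frac{5}{495} = 5 \cdot \frac{1}{495} = \frac{1}{99}$)
$U{\left(X \right)} = - 78 X$
$\frac{1}{f{\left(m{\left(-15 \right)} \right)} + U{\left(924 \right)}} = \frac{1}{\frac{1}{99} - 72072} = \frac{1}{- \frac{7135127}{99}} = - \frac{99}{7135127}$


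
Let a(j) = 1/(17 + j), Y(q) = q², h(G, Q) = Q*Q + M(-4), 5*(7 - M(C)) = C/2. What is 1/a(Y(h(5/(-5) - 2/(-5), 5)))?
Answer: 26669/25 ≈ 1066.8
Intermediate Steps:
M(C) = 7 - C/10 (M(C) = 7 - C/(5*2) = 7 - C/10)
h(G, Q) = 37/5 + Q² (h(G, Q) = Q*Q + (7 - ⅒*(-4)) = Q² + (7 + ⅖) = Q² + 37/5 = 37/5 + Q²)
1/a(Y(h(5/(-5) - 2/(-5), 5))) = 1/(1/(17 + (37/5 + 5²)²)) = 1/(1/(17 + (37/5 + 25)²)) = 1/(1/(17 + (162/5)²)) = 1/(1/(17 + 26244/25)) = 1/(1/(26669/25)) = 1/(25/26669) = 26669/25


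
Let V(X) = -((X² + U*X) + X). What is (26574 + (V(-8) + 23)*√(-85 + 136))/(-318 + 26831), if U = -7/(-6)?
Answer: 26574/26513 - 71*√51/79539 ≈ 0.99593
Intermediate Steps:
U = 7/6 (U = -7*(-⅙) = 7/6 ≈ 1.1667)
V(X) = -X² - 13*X/6 (V(X) = -((X² + 7*X/6) + X) = -(X² + 13*X/6) = -X² - 13*X/6)
(26574 + (V(-8) + 23)*√(-85 + 136))/(-318 + 26831) = (26574 + (-⅙*(-8)*(13 + 6*(-8)) + 23)*√(-85 + 136))/(-318 + 26831) = (26574 + (-⅙*(-8)*(13 - 48) + 23)*√51)/26513 = (26574 + (-⅙*(-8)*(-35) + 23)*√51)*(1/26513) = (26574 + (-140/3 + 23)*√51)*(1/26513) = (26574 - 71*√51/3)*(1/26513) = 26574/26513 - 71*√51/79539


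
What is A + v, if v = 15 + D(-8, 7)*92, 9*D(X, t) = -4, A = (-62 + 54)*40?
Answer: -3113/9 ≈ -345.89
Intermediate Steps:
A = -320 (A = -8*40 = -320)
D(X, t) = -4/9 (D(X, t) = (1/9)*(-4) = -4/9)
v = -233/9 (v = 15 - 4/9*92 = 15 - 368/9 = -233/9 ≈ -25.889)
A + v = -320 - 233/9 = -3113/9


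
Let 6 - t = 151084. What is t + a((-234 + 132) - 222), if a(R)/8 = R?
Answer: -153670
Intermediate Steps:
a(R) = 8*R
t = -151078 (t = 6 - 1*151084 = 6 - 151084 = -151078)
t + a((-234 + 132) - 222) = -151078 + 8*((-234 + 132) - 222) = -151078 + 8*(-102 - 222) = -151078 + 8*(-324) = -151078 - 2592 = -153670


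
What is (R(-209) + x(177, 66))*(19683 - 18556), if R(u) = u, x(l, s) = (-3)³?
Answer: -265972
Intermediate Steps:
x(l, s) = -27
(R(-209) + x(177, 66))*(19683 - 18556) = (-209 - 27)*(19683 - 18556) = -236*1127 = -265972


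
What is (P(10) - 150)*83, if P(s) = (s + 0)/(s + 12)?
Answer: -136535/11 ≈ -12412.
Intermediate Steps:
P(s) = s/(12 + s)
(P(10) - 150)*83 = (10/(12 + 10) - 150)*83 = (10/22 - 150)*83 = (10*(1/22) - 150)*83 = (5/11 - 150)*83 = -1645/11*83 = -136535/11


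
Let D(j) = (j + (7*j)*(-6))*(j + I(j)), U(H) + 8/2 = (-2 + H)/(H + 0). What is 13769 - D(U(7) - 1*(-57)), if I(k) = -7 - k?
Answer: -1647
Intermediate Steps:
U(H) = -4 + (-2 + H)/H (U(H) = -4 + (-2 + H)/(H + 0) = -4 + (-2 + H)/H)
D(j) = 287*j (D(j) = (j + (7*j)*(-6))*(j + (-7 - j)) = (j - 42*j)*(-7) = -41*j*(-7) = 287*j)
13769 - D(U(7) - 1*(-57)) = 13769 - 287*((-3 - 2/7) - 1*(-57)) = 13769 - 287*((-3 - 2*⅐) + 57) = 13769 - 287*((-3 - 2/7) + 57) = 13769 - 287*(-23/7 + 57) = 13769 - 287*376/7 = 13769 - 1*15416 = 13769 - 15416 = -1647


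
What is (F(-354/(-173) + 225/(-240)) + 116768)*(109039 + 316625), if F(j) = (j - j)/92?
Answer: 49703933952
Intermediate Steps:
F(j) = 0 (F(j) = 0*(1/92) = 0)
(F(-354/(-173) + 225/(-240)) + 116768)*(109039 + 316625) = (0 + 116768)*(109039 + 316625) = 116768*425664 = 49703933952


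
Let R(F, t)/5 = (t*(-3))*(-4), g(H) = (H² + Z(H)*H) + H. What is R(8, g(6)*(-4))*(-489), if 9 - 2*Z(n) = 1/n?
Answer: 8039160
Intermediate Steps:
Z(n) = 9/2 - 1/(2*n)
g(H) = -½ + H² + 11*H/2 (g(H) = (H² + ((-1 + 9*H)/(2*H))*H) + H = (H² + (-½ + 9*H/2)) + H = (-½ + H² + 9*H/2) + H = -½ + H² + 11*H/2)
R(F, t) = 60*t (R(F, t) = 5*((t*(-3))*(-4)) = 5*(-3*t*(-4)) = 5*(12*t) = 60*t)
R(8, g(6)*(-4))*(-489) = (60*((-½ + 6² + (11/2)*6)*(-4)))*(-489) = (60*((-½ + 36 + 33)*(-4)))*(-489) = (60*((137/2)*(-4)))*(-489) = (60*(-274))*(-489) = -16440*(-489) = 8039160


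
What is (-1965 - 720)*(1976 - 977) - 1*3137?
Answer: -2685452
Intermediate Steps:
(-1965 - 720)*(1976 - 977) - 1*3137 = -2685*999 - 3137 = -2682315 - 3137 = -2685452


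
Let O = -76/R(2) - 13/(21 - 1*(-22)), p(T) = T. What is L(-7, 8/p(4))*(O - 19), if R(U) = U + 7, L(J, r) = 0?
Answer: 0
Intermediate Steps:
R(U) = 7 + U
O = -3385/387 (O = -76/(7 + 2) - 13/(21 - 1*(-22)) = -76/9 - 13/(21 + 22) = -76*1/9 - 13/43 = -76/9 - 13*1/43 = -76/9 - 13/43 = -3385/387 ≈ -8.7468)
L(-7, 8/p(4))*(O - 19) = 0*(-3385/387 - 19) = 0*(-10738/387) = 0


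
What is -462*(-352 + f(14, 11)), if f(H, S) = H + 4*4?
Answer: 148764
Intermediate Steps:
f(H, S) = 16 + H (f(H, S) = H + 16 = 16 + H)
-462*(-352 + f(14, 11)) = -462*(-352 + (16 + 14)) = -462*(-352 + 30) = -462*(-322) = 148764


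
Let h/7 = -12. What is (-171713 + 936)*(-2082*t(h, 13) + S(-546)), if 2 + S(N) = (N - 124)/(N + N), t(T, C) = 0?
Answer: 129278189/546 ≈ 2.3677e+5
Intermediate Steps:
h = -84 (h = 7*(-12) = -84)
S(N) = -2 + (-124 + N)/(2*N) (S(N) = -2 + (N - 124)/(N + N) = -2 + (-124 + N)/((2*N)) = -2 + (-124 + N)*(1/(2*N)) = -2 + (-124 + N)/(2*N))
(-171713 + 936)*(-2082*t(h, 13) + S(-546)) = (-171713 + 936)*(-2082*0 + (-3/2 - 62/(-546))) = -170777*(0 + (-3/2 - 62*(-1/546))) = -170777*(0 + (-3/2 + 31/273)) = -170777*(0 - 757/546) = -170777*(-757/546) = 129278189/546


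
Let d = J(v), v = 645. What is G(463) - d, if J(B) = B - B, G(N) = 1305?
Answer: 1305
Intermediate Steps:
J(B) = 0
d = 0
G(463) - d = 1305 - 1*0 = 1305 + 0 = 1305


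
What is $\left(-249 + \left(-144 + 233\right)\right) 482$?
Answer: $-77120$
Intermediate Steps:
$\left(-249 + \left(-144 + 233\right)\right) 482 = \left(-249 + 89\right) 482 = \left(-160\right) 482 = -77120$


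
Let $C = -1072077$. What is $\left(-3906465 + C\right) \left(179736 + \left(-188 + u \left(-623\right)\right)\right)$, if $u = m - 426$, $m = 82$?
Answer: $-1960848552120$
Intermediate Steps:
$u = -344$ ($u = 82 - 426 = -344$)
$\left(-3906465 + C\right) \left(179736 + \left(-188 + u \left(-623\right)\right)\right) = \left(-3906465 - 1072077\right) \left(179736 - -214124\right) = - 4978542 \left(179736 + \left(-188 + 214312\right)\right) = - 4978542 \left(179736 + 214124\right) = \left(-4978542\right) 393860 = -1960848552120$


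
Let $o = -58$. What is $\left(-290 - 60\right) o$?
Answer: $20300$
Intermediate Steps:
$\left(-290 - 60\right) o = \left(-290 - 60\right) \left(-58\right) = \left(-350\right) \left(-58\right) = 20300$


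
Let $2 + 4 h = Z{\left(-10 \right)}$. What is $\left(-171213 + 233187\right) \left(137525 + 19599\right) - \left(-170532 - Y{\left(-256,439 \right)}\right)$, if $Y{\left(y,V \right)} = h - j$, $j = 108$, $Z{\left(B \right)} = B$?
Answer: $9737773197$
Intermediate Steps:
$h = -3$ ($h = - \frac{1}{2} + \frac{1}{4} \left(-10\right) = - \frac{1}{2} - \frac{5}{2} = -3$)
$Y{\left(y,V \right)} = -111$ ($Y{\left(y,V \right)} = -3 - 108 = -111$)
$\left(-171213 + 233187\right) \left(137525 + 19599\right) - \left(-170532 - Y{\left(-256,439 \right)}\right) = \left(-171213 + 233187\right) \left(137525 + 19599\right) - \left(-170532 - -111\right) = 61974 \cdot 157124 - \left(-170532 + 111\right) = 9737602776 - -170421 = 9737602776 + 170421 = 9737773197$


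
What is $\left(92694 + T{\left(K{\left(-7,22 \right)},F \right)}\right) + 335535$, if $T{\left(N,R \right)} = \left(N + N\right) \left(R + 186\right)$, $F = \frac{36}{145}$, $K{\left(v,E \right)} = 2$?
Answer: $\frac{62201229}{145} \approx 4.2897 \cdot 10^{5}$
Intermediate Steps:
$F = \frac{36}{145}$ ($F = 36 \cdot \frac{1}{145} = \frac{36}{145} \approx 0.24828$)
$T{\left(N,R \right)} = 2 N \left(186 + R\right)$
$\left(92694 + T{\left(K{\left(-7,22 \right)},F \right)}\right) + 335535 = \left(92694 + 2 \cdot 2 \left(186 + \frac{36}{145}\right)\right) + 335535 = \left(92694 + 2 \cdot 2 \cdot \frac{27006}{145}\right) + 335535 = \left(92694 + \frac{108024}{145}\right) + 335535 = \frac{13548654}{145} + 335535 = \frac{62201229}{145}$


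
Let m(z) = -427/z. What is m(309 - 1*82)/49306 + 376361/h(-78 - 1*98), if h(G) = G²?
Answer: 2106196482015/173348851456 ≈ 12.150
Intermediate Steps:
m(309 - 1*82)/49306 + 376361/h(-78 - 1*98) = -427/(309 - 1*82)/49306 + 376361/((-78 - 1*98)²) = -427/(309 - 82)*(1/49306) + 376361/((-78 - 98)²) = -427/227*(1/49306) + 376361/((-176)²) = -427*1/227*(1/49306) + 376361/30976 = -427/227*1/49306 + 376361*(1/30976) = -427/11192462 + 376361/30976 = 2106196482015/173348851456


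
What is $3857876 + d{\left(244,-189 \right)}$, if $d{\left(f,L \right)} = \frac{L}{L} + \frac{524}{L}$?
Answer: $\frac{729138229}{189} \approx 3.8579 \cdot 10^{6}$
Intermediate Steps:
$d{\left(f,L \right)} = 1 + \frac{524}{L}$
$3857876 + d{\left(244,-189 \right)} = 3857876 + \frac{524 - 189}{-189} = 3857876 - \frac{335}{189} = \frac{729138229}{189}$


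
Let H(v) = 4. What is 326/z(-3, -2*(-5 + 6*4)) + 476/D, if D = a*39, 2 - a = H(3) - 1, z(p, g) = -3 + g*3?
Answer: -1754/117 ≈ -14.991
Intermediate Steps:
z(p, g) = -3 + 3*g
a = -1 (a = 2 - (4 - 1) = 2 - 1*3 = 2 - 3 = -1)
D = -39 (D = -1*39 = -39)
326/z(-3, -2*(-5 + 6*4)) + 476/D = 326/(-3 + 3*(-2*(-5 + 6*4))) + 476/(-39) = 326/(-3 + 3*(-2*(-5 + 24))) + 476*(-1/39) = 326/(-3 + 3*(-2*19)) - 476/39 = 326/(-3 + 3*(-38)) - 476/39 = 326/(-3 - 114) - 476/39 = 326/(-117) - 476/39 = 326*(-1/117) - 476/39 = -326/117 - 476/39 = -1754/117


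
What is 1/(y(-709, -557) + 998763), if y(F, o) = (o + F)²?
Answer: 1/2601519 ≈ 3.8439e-7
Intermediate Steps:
y(F, o) = (F + o)²
1/(y(-709, -557) + 998763) = 1/((-709 - 557)² + 998763) = 1/((-1266)² + 998763) = 1/(1602756 + 998763) = 1/2601519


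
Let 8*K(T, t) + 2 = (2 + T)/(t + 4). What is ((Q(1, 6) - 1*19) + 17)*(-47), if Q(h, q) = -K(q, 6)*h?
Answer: 1739/20 ≈ 86.950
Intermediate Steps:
K(T, t) = -¼ + (2 + T)/(8*(4 + t)) (K(T, t) = -¼ + ((2 + T)/(t + 4))/8 = -¼ + ((2 + T)/(4 + t))/8 = -¼ + (2 + T)/(8*(4 + t)))
Q(h, q) = -h*(-9/40 + q/80) (Q(h, q) = -(-6 + q - 2*6)/(8*(4 + 6))*h = -(⅛)*(-6 + q - 12)/10*h = -(⅛)*(⅒)*(-18 + q)*h = -(-9/40 + q/80)*h = -h*(-9/40 + q/80))
((Q(1, 6) - 1*19) + 17)*(-47) = (((1/80)*1*(18 - 1*6) - 1*19) + 17)*(-47) = (((1/80)*1*(18 - 6) - 19) + 17)*(-47) = (((1/80)*1*12 - 19) + 17)*(-47) = ((3/20 - 19) + 17)*(-47) = (-377/20 + 17)*(-47) = -37/20*(-47) = 1739/20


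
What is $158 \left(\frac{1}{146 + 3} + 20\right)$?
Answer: $\frac{470998}{149} \approx 3161.1$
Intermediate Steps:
$158 \left(\frac{1}{146 + 3} + 20\right) = 158 \left(\frac{1}{149} + 20\right) = 158 \cdot \frac{2981}{149} = \frac{470998}{149}$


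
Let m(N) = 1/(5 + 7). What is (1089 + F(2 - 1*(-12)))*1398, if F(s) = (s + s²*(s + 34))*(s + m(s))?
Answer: 187027469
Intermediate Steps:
m(N) = 1/12
F(s) = (1/12 + s)*(s + s²*(34 + s)) (F(s) = (s + s²*(s + 34))*(s + 1/12) = (s + s²*(34 + s))*(1/12 + s) = (1/12 + s)*(s + s²*(34 + s)))
(1089 + F(2 - 1*(-12)))*1398 = (1089 + (2 - 1*(-12))*(1 + 12*(2 - 1*(-12))³ + 46*(2 - 1*(-12)) + 409*(2 - 1*(-12))²)/12)*1398 = (1089 + (2 + 12)*(1 + 12*(2 + 12)³ + 46*(2 + 12) + 409*(2 + 12)²)/12)*1398 = (1089 + (1/12)*14*(1 + 12*14³ + 46*14 + 409*14²))*1398 = (1089 + (1/12)*14*(1 + 12*2744 + 644 + 409*196))*1398 = (1089 + (1/12)*14*(1 + 32928 + 644 + 80164))*1398 = (1089 + (1/12)*14*113737)*1398 = (1089 + 796159/6)*1398 = (802693/6)*1398 = 187027469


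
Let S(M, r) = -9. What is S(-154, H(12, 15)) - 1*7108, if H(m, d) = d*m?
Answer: -7117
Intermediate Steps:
S(-154, H(12, 15)) - 1*7108 = -9 - 1*7108 = -9 - 7108 = -7117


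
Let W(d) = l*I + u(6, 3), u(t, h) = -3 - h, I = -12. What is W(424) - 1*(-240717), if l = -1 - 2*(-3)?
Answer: 240651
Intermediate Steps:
l = 5 (l = -1 + 6 = 5)
W(d) = -66 (W(d) = 5*(-12) + (-3 - 1*3) = -60 + (-3 - 3) = -60 - 6 = -66)
W(424) - 1*(-240717) = -66 - 1*(-240717) = -66 + 240717 = 240651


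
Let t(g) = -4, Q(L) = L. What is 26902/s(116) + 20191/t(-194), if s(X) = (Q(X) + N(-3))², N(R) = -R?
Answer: -285817143/56644 ≈ -5045.9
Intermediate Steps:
s(X) = (3 + X)² (s(X) = (X - 1*(-3))² = (X + 3)² = (3 + X)²)
26902/s(116) + 20191/t(-194) = 26902/((3 + 116)²) + 20191/(-4) = 26902/(119²) + 20191*(-¼) = 26902/14161 - 20191/4 = -285817143/56644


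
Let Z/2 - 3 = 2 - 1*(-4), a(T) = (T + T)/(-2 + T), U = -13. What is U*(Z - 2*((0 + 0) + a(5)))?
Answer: -442/3 ≈ -147.33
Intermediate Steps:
a(T) = 2*T/(-2 + T) (a(T) = (2*T)/(-2 + T) = 2*T/(-2 + T))
Z = 18 (Z = 6 + 2*(2 - 1*(-4)) = 6 + 2*(2 + 4) = 6 + 2*6 = 6 + 12 = 18)
U*(Z - 2*((0 + 0) + a(5))) = -13*(18 - 2*((0 + 0) + 2*5/(-2 + 5))) = -13*(18 - 2*(0 + 2*5/3)) = -13*(18 - 2*(0 + 2*5*(1/3))) = -13*(18 - 2*(0 + 10/3)) = -13*(18 - 2*10/3) = -13*(18 - 20/3) = -13*34/3 = -442/3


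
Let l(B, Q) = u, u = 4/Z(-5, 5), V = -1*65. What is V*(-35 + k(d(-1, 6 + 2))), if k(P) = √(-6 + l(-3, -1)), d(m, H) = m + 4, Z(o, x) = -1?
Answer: 2275 - 65*I*√10 ≈ 2275.0 - 205.55*I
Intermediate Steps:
V = -65
u = -4 (u = 4/(-1) = 4*(-1) = -4)
l(B, Q) = -4
d(m, H) = 4 + m
k(P) = I*√10 (k(P) = √(-6 - 4) = √(-10) = I*√10)
V*(-35 + k(d(-1, 6 + 2))) = -65*(-35 + I*√10) = 2275 - 65*I*√10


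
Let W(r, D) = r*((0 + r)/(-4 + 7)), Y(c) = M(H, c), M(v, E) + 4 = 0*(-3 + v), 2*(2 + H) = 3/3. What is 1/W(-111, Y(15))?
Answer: 1/4107 ≈ 0.00024349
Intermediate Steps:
H = -3/2 (H = -2 + (3/3)/2 = -2 + (3*(1/3))/2 = -2 + (1/2)*1 = -2 + 1/2 = -3/2 ≈ -1.5000)
M(v, E) = -4 (M(v, E) = -4 + 0*(-3 + v) = -4 + 0 = -4)
Y(c) = -4
W(r, D) = r**2/3 (W(r, D) = r*(r/3) = r**2/3)
1/W(-111, Y(15)) = 1/((1/3)*(-111)**2) = 1/((1/3)*12321) = 1/4107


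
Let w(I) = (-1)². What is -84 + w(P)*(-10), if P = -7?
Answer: -94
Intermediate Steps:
w(I) = 1
-84 + w(P)*(-10) = -84 + 1*(-10) = -84 - 10 = -94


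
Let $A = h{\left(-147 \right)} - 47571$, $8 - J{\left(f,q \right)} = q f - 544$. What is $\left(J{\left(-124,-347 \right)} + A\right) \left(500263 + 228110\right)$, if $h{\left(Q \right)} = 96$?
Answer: $-65517879723$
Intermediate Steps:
$J{\left(f,q \right)} = 552 - f q$ ($J{\left(f,q \right)} = 8 - \left(q f - 544\right) = 8 - \left(f q - 544\right) = 8 - \left(-544 + f q\right) = 552 - f q$)
$A = -47475$ ($A = 96 - 47571 = -47475$)
$\left(J{\left(-124,-347 \right)} + A\right) \left(500263 + 228110\right) = \left(\left(552 - \left(-124\right) \left(-347\right)\right) - 47475\right) \left(500263 + 228110\right) = \left(\left(552 - 43028\right) - 47475\right) 728373 = \left(-42476 - 47475\right) 728373 = \left(-89951\right) 728373 = -65517879723$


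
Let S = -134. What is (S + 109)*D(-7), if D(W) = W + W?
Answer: 350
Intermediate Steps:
D(W) = 2*W
(S + 109)*D(-7) = (-134 + 109)*(2*(-7)) = -25*(-14) = 350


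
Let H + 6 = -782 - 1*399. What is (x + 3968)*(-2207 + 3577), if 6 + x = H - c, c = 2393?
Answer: 523340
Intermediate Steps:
H = -1187 (H = -6 + (-782 - 1*399) = -6 + (-782 - 399) = -6 - 1181 = -1187)
x = -3586 (x = -6 + (-1187 - 1*2393) = -6 + (-1187 - 2393) = -6 - 3580 = -3586)
(x + 3968)*(-2207 + 3577) = (-3586 + 3968)*(-2207 + 3577) = 382*1370 = 523340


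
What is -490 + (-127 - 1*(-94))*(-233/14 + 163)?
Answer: -74477/14 ≈ -5319.8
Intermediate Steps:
-490 + (-127 - 1*(-94))*(-233/14 + 163) = -490 + (-127 + 94)*(-233*1/14 + 163) = -490 - 33*(-233/14 + 163) = -490 - 33*2049/14 = -490 - 67617/14 = -74477/14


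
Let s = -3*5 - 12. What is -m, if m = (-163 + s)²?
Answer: -36100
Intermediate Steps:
s = -27 (s = -15 - 12 = -27)
m = 36100 (m = (-163 - 27)² = (-190)² = 36100)
-m = -1*36100 = -36100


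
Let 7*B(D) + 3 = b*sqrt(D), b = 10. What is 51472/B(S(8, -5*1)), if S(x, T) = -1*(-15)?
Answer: 51472/71 + 514720*sqrt(15)/213 ≈ 10084.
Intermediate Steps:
S(x, T) = 15
B(D) = -3/7 + 10*sqrt(D)/7 (B(D) = -3/7 + (10*sqrt(D))/7 = -3/7 + 10*sqrt(D)/7)
51472/B(S(8, -5*1)) = 51472/(-3/7 + 10*sqrt(15)/7)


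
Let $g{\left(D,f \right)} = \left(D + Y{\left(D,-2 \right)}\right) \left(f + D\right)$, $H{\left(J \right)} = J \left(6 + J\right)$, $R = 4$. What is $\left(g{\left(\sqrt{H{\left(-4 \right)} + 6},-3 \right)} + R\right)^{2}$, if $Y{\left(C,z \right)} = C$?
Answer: $-72$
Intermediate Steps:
$g{\left(D,f \right)} = 2 D \left(D + f\right)$ ($g{\left(D,f \right)} = \left(D + D\right) \left(f + D\right) = 2 D \left(D + f\right)$)
$\left(g{\left(\sqrt{H{\left(-4 \right)} + 6},-3 \right)} + R\right)^{2} = \left(2 \sqrt{- 4 \left(6 - 4\right) + 6} \left(\sqrt{- 4 \left(6 - 4\right) + 6} - 3\right) + 4\right)^{2} = \left(2 \sqrt{\left(-4\right) 2 + 6} \left(\sqrt{\left(-4\right) 2 + 6} - 3\right) + 4\right)^{2} = \left(2 \sqrt{-8 + 6} \left(\sqrt{-8 + 6} - 3\right) + 4\right)^{2} = \left(2 \sqrt{-2} \left(\sqrt{-2} - 3\right) + 4\right)^{2} = \left(2 i \sqrt{2} \left(i \sqrt{2} - 3\right) + 4\right)^{2} = \left(2 i \sqrt{2} \left(-3 + i \sqrt{2}\right) + 4\right)^{2} = \left(4 + 2 i \sqrt{2} \left(-3 + i \sqrt{2}\right)\right)^{2}$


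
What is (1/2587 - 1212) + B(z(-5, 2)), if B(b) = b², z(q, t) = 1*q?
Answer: -3070768/2587 ≈ -1187.0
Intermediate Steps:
z(q, t) = q
(1/2587 - 1212) + B(z(-5, 2)) = (1/2587 - 1212) + (-5)² = (1/2587 - 1212) + 25 = -3135443/2587 + 25 = -3070768/2587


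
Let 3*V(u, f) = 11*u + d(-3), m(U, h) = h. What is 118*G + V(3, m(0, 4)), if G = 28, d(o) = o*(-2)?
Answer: 3317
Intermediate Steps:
d(o) = -2*o
V(u, f) = 2 + 11*u/3 (V(u, f) = (11*u - 2*(-3))/3 = (11*u + 6)/3 = (6 + 11*u)/3 = 2 + 11*u/3)
118*G + V(3, m(0, 4)) = 118*28 + (2 + (11/3)*3) = 3304 + (2 + 11) = 3304 + 13 = 3317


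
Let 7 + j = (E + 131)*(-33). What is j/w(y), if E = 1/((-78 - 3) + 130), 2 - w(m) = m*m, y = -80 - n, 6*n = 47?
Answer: 7639308/13605193 ≈ 0.56150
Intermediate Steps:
n = 47/6 (n = (⅙)*47 = 47/6 ≈ 7.8333)
y = -527/6 (y = -80 - 1*47/6 = -80 - 47/6 = -527/6 ≈ -87.833)
w(m) = 2 - m² (w(m) = 2 - m*m = 2 - m²)
E = 1/49 (E = 1/(-81 + 130) = 1/49 ≈ 0.020408)
j = -212203/49 (j = -7 + (1/49 + 131)*(-33) = -7 + (6420/49)*(-33) = -7 - 211860/49 = -212203/49 ≈ -4330.7)
j/w(y) = -212203/(49*(2 - (-527/6)²)) = -212203/(49*(2 - 1*277729/36)) = -212203/(49*(2 - 277729/36)) = -212203/(49*(-277657/36)) = -212203/49*(-36/277657) = 7639308/13605193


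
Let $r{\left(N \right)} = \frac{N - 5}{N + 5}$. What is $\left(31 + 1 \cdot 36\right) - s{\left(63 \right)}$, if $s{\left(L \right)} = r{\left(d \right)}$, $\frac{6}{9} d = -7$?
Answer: $\frac{706}{11} \approx 64.182$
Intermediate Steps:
$d = - \frac{21}{2}$ ($d = \frac{3}{2} \left(-7\right) = - \frac{21}{2} \approx -10.5$)
$r{\left(N \right)} = \frac{-5 + N}{5 + N}$
$s{\left(L \right)} = \frac{31}{11}$ ($s{\left(L \right)} = \frac{-5 - \frac{21}{2}}{5 - \frac{21}{2}} = \frac{1}{- \frac{11}{2}} \left(- \frac{31}{2}\right) = \left(- \frac{2}{11}\right) \left(- \frac{31}{2}\right) = \frac{31}{11}$)
$\left(31 + 1 \cdot 36\right) - s{\left(63 \right)} = \left(31 + 1 \cdot 36\right) - \frac{31}{11} = \left(31 + 36\right) - \frac{31}{11} = 67 - \frac{31}{11} = \frac{706}{11}$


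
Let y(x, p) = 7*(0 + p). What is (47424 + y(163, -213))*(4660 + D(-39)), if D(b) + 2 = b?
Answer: 212164527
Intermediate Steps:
y(x, p) = 7*p
D(b) = -2 + b
(47424 + y(163, -213))*(4660 + D(-39)) = (47424 + 7*(-213))*(4660 + (-2 - 39)) = (47424 - 1491)*(4660 - 41) = 45933*4619 = 212164527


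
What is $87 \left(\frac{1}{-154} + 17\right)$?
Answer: $\frac{227679}{154} \approx 1478.4$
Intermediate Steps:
$87 \left(\frac{1}{-154} + 17\right) = 87 \left(- \frac{1}{154} + 17\right) = 87 \cdot \frac{2617}{154} = \frac{227679}{154}$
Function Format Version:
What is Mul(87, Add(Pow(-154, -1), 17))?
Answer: Rational(227679, 154) ≈ 1478.4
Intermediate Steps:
Mul(87, Add(Pow(-154, -1), 17)) = Mul(87, Add(Rational(-1, 154), 17)) = Mul(87, Rational(2617, 154)) = Rational(227679, 154)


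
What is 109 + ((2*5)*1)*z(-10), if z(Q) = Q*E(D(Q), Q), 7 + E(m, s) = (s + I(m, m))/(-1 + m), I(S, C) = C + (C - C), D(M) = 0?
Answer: -191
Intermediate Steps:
I(S, C) = C (I(S, C) = C + 0 = C)
E(m, s) = -7 + (m + s)/(-1 + m) (E(m, s) = -7 + (s + m)/(-1 + m) = -7 + (m + s)/(-1 + m))
z(Q) = Q*(-7 - Q) (z(Q) = Q*((7 + Q - 6*0)/(-1 + 0)) = Q*((7 + Q + 0)/(-1)) = Q*(-(7 + Q)) = Q*(-7 - Q))
109 + ((2*5)*1)*z(-10) = 109 + ((2*5)*1)*(-1*(-10)*(7 - 10)) = 109 + (10*1)*(-1*(-10)*(-3)) = 109 + 10*(-30) = 109 - 300 = -191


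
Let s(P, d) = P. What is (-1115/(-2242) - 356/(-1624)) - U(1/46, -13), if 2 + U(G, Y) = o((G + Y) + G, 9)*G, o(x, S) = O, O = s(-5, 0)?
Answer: 29574233/10467898 ≈ 2.8252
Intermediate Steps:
O = -5
o(x, S) = -5
U(G, Y) = -2 - 5*G
(-1115/(-2242) - 356/(-1624)) - U(1/46, -13) = (-1115/(-2242) - 356/(-1624)) - (-2 - 5/46) = (-1115*(-1/2242) - 356*(-1/1624)) - (-2 - 5*1/46) = (1115/2242 + 89/406) - (-2 - 5/46) = 163057/227563 - 1*(-97/46) = 163057/227563 + 97/46 = 29574233/10467898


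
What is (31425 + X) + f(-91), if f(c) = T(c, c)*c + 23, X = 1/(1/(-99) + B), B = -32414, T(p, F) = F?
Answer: 127489844424/3208987 ≈ 39729.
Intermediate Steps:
X = -99/3208987 (X = 1/(1/(-99) - 32414) = 1/(-1/99 - 32414) = 1/(-3208987/99) = -99/3208987 ≈ -3.0851e-5)
f(c) = 23 + c² (f(c) = c*c + 23 = c² + 23 = 23 + c²)
(31425 + X) + f(-91) = (31425 - 99/3208987) + (23 + (-91)²) = 100842416376/3208987 + (23 + 8281) = 100842416376/3208987 + 8304 = 127489844424/3208987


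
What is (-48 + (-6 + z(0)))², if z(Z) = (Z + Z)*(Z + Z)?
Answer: 2916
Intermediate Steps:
z(Z) = 4*Z² (z(Z) = (2*Z)*(2*Z) = 4*Z²)
(-48 + (-6 + z(0)))² = (-48 + (-6 + 4*0²))² = (-48 + (-6 + 4*0))² = (-48 + (-6 + 0))² = (-48 - 6)² = (-54)² = 2916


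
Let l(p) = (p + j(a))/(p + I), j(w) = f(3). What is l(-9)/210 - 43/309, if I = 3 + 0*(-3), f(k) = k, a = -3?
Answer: -969/7210 ≈ -0.13440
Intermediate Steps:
I = 3 (I = 3 + 0 = 3)
j(w) = 3
l(p) = 1 (l(p) = (p + 3)/(p + 3) = (3 + p)/(3 + p) = 1)
l(-9)/210 - 43/309 = 1/210 - 43/309 = -969/7210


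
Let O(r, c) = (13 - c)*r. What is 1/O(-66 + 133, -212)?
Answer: 1/15075 ≈ 6.6335e-5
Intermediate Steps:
O(r, c) = r*(13 - c)
1/O(-66 + 133, -212) = 1/((-66 + 133)*(13 - 1*(-212))) = 1/(67*(13 + 212)) = 1/(67*225) = 1/15075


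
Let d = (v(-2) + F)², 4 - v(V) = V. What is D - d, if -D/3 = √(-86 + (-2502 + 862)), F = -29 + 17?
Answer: -36 - 3*I*√1726 ≈ -36.0 - 124.64*I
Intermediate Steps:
v(V) = 4 - V
F = -12
D = -3*I*√1726 (D = -3*√(-86 + (-2502 + 862)) = -3*√(-86 - 1640) = -3*I*√1726 ≈ -124.64*I)
d = 36 (d = ((4 - 1*(-2)) - 12)² = ((4 + 2) - 12)² = (6 - 12)² = (-6)² = 36)
D - d = -3*I*√1726 - 1*36 = -3*I*√1726 - 36 = -36 - 3*I*√1726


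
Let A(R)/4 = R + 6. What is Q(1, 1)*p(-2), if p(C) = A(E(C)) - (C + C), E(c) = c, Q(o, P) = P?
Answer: 20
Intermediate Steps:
A(R) = 24 + 4*R (A(R) = 4*(R + 6) = 4*(6 + R) = 24 + 4*R)
p(C) = 24 + 2*C (p(C) = (24 + 4*C) - (C + C) = (24 + 4*C) - 2*C = 24 + 2*C)
Q(1, 1)*p(-2) = 1*(24 + 2*(-2)) = 1*(24 - 4) = 1*20 = 20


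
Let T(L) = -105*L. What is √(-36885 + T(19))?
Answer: 36*I*√30 ≈ 197.18*I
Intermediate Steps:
√(-36885 + T(19)) = √(-36885 - 105*19) = √(-36885 - 1995) = √(-38880) = 36*I*√30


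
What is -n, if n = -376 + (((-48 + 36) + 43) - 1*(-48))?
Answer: 297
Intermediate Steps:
n = -297 (n = -376 + ((-12 + 43) + 48) = -376 + (31 + 48) = -376 + 79 = -297)
-n = -1*(-297) = 297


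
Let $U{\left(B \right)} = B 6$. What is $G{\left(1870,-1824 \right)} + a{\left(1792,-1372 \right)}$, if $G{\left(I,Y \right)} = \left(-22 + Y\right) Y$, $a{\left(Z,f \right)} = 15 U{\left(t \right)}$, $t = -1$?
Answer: $3367014$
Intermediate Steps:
$U{\left(B \right)} = 6 B$
$a{\left(Z,f \right)} = -90$ ($a{\left(Z,f \right)} = 15 \cdot 6 \left(-1\right) = 15 \left(-6\right) = -90$)
$G{\left(I,Y \right)} = Y \left(-22 + Y\right)$
$G{\left(1870,-1824 \right)} + a{\left(1792,-1372 \right)} = - 1824 \left(-22 - 1824\right) - 90 = \left(-1824\right) \left(-1846\right) - 90 = 3367104 - 90 = 3367014$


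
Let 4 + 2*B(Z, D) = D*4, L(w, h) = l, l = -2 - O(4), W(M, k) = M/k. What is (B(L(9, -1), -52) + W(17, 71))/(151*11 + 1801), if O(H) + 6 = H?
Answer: -2503/81934 ≈ -0.030549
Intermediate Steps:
O(H) = -6 + H
l = 0 (l = -2 - (-6 + 4) = -2 - 1*(-2) = -2 + 2 = 0)
L(w, h) = 0
B(Z, D) = -2 + 2*D (B(Z, D) = -2 + (D*4)/2 = -2 + (4*D)/2 = -2 + 2*D)
(B(L(9, -1), -52) + W(17, 71))/(151*11 + 1801) = ((-2 + 2*(-52)) + 17/71)/(151*11 + 1801) = ((-2 - 104) + 17*(1/71))/(1661 + 1801) = (-106 + 17/71)/3462 = -7509/71*1/3462 = -2503/81934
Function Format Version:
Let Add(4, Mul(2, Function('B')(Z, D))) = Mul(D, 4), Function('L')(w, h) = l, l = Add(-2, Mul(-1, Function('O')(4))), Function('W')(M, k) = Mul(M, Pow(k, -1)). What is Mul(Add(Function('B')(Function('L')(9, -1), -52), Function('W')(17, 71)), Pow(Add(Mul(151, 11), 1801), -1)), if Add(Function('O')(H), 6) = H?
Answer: Rational(-2503, 81934) ≈ -0.030549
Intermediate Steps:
Function('O')(H) = Add(-6, H)
l = 0 (l = Add(-2, Mul(-1, Add(-6, 4))) = Add(-2, Mul(-1, -2)) = Add(-2, 2) = 0)
Function('L')(w, h) = 0
Function('B')(Z, D) = Add(-2, Mul(2, D)) (Function('B')(Z, D) = Add(-2, Mul(Rational(1, 2), Mul(D, 4))) = Add(-2, Mul(Rational(1, 2), Mul(4, D))) = Add(-2, Mul(2, D)))
Mul(Add(Function('B')(Function('L')(9, -1), -52), Function('W')(17, 71)), Pow(Add(Mul(151, 11), 1801), -1)) = Mul(Add(Add(-2, Mul(2, -52)), Mul(17, Pow(71, -1))), Pow(Add(Mul(151, 11), 1801), -1)) = Mul(Add(Add(-2, -104), Mul(17, Rational(1, 71))), Pow(Add(1661, 1801), -1)) = Mul(Add(-106, Rational(17, 71)), Pow(3462, -1)) = Mul(Rational(-7509, 71), Rational(1, 3462)) = Rational(-2503, 81934)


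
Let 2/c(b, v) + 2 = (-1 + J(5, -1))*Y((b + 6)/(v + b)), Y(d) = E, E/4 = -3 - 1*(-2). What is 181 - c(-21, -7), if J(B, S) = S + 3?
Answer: 544/3 ≈ 181.33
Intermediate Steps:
J(B, S) = 3 + S
E = -4 (E = 4*(-3 - 1*(-2)) = 4*(-3 + 2) = 4*(-1) = -4)
Y(d) = -4
c(b, v) = -⅓ (c(b, v) = 2/(-2 + (-1 + (3 - 1))*(-4)) = 2/(-2 + (-1 + 2)*(-4)) = 2/(-2 + 1*(-4)) = 2/(-2 - 4) = 2/(-6) = 2*(-⅙) = -⅓)
181 - c(-21, -7) = 181 - 1*(-⅓) = 181 + ⅓ = 544/3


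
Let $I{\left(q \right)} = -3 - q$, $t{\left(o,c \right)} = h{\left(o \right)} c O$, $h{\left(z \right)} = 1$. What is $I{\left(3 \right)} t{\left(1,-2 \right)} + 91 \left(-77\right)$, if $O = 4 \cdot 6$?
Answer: $-6719$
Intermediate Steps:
$O = 24$
$t{\left(o,c \right)} = 24 c$ ($t{\left(o,c \right)} = 1 c 24 = c 24 = 24 c$)
$I{\left(3 \right)} t{\left(1,-2 \right)} + 91 \left(-77\right) = \left(-3 - 3\right) 24 \left(-2\right) + 91 \left(-77\right) = \left(-3 - 3\right) \left(-48\right) - 7007 = \left(-6\right) \left(-48\right) - 7007 = 288 - 7007 = -6719$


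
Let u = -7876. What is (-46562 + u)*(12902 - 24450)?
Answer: 628650024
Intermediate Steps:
(-46562 + u)*(12902 - 24450) = (-46562 - 7876)*(12902 - 24450) = -54438*(-11548) = 628650024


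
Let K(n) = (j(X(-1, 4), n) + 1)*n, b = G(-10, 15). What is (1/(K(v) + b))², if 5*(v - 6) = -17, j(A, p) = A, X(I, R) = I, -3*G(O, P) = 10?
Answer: 9/100 ≈ 0.090000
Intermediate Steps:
G(O, P) = -10/3 (G(O, P) = -⅓*10 = -10/3)
v = 13/5 (v = 6 + (⅕)*(-17) = 6 - 17/5 = 13/5 ≈ 2.6000)
b = -10/3 ≈ -3.3333
K(n) = 0 (K(n) = (-1 + 1)*n = 0*n = 0)
(1/(K(v) + b))² = (1/(0 - 10/3))² = (1/(-10/3))² = (-3/10)² = 9/100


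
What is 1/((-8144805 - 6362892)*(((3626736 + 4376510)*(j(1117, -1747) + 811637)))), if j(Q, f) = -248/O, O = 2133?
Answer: -711/67003273072042748250842 ≈ -1.0611e-20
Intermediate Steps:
j(Q, f) = -248/2133
1/((-8144805 - 6362892)*(((3626736 + 4376510)*(j(1117, -1747) + 811637)))) = 1/((-8144805 - 6362892)*(((3626736 + 4376510)*(-248/2133 + 811637)))) = 1/((-14507697)*((8003246*(1731221473/2133)))) = -1/(14507697*13855391328901358/2133) = -1/14507697*2133/13855391328901358 = -711/67003273072042748250842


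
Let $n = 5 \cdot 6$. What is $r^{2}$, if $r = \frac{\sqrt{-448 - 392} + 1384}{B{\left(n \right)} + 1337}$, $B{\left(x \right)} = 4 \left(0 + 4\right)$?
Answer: $\frac{174056}{166419} + \frac{5536 i \sqrt{210}}{1830609} \approx 1.0459 + 0.043824 i$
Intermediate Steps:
$n = 30$
$B{\left(x \right)} = 16$ ($B{\left(x \right)} = 4 \cdot 4 = 16$)
$r = \frac{1384}{1353} + \frac{2 i \sqrt{210}}{1353}$ ($r = \frac{\sqrt{-448 - 392} + 1384}{16 + 1337} = \frac{\sqrt{-840} + 1384}{1353} = \left(2 i \sqrt{210} + 1384\right) \frac{1}{1353} = \left(1384 + 2 i \sqrt{210}\right) \frac{1}{1353} = \frac{1384}{1353} + \frac{2 i \sqrt{210}}{1353} \approx 1.0229 + 0.021421 i$)
$r^{2} = \left(\frac{1384}{1353} + \frac{2 i \sqrt{210}}{1353}\right)^{2}$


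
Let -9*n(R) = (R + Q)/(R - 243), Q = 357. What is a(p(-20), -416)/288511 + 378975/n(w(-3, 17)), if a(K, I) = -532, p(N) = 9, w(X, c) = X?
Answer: 40345890315637/17022149 ≈ 2.3702e+6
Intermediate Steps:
n(R) = -(357 + R)/(9*(-243 + R)) (n(R) = -(R + 357)/(9*(R - 243)) = -(357 + R)/(9*(-243 + R)))
a(p(-20), -416)/288511 + 378975/n(w(-3, 17)) = -532/288511 + 378975/(((-357 - 1*(-3))/(9*(-243 - 3)))) = -532*1/288511 + 378975/(((⅑)*(-357 + 3)/(-246))) = -532/288511 + 378975/(((⅑)*(-1/246)*(-354))) = -532/288511 + 378975/(59/369) = -532/288511 + 378975*(369/59) = -532/288511 + 139841775/59 = 40345890315637/17022149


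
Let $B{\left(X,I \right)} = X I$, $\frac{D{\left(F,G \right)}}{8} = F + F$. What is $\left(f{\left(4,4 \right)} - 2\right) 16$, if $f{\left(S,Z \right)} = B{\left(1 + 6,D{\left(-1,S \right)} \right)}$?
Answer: $-1824$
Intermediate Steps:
$D{\left(F,G \right)} = 16 F$ ($D{\left(F,G \right)} = 8 \left(F + F\right) = 8 \cdot 2 F = 16 F$)
$B{\left(X,I \right)} = I X$
$f{\left(S,Z \right)} = -112$ ($f{\left(S,Z \right)} = 16 \left(-1\right) \left(1 + 6\right) = \left(-16\right) 7 = -112$)
$\left(f{\left(4,4 \right)} - 2\right) 16 = \left(-112 - 2\right) 16 = \left(-114\right) 16 = -1824$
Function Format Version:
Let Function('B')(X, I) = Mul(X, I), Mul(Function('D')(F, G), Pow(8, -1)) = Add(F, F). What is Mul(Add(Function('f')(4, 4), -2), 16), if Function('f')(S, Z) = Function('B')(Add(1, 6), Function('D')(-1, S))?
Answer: -1824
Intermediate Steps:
Function('D')(F, G) = Mul(16, F) (Function('D')(F, G) = Mul(8, Add(F, F)) = Mul(8, Mul(2, F)) = Mul(16, F))
Function('B')(X, I) = Mul(I, X)
Function('f')(S, Z) = -112 (Function('f')(S, Z) = Mul(Mul(16, -1), Add(1, 6)) = Mul(-16, 7) = -112)
Mul(Add(Function('f')(4, 4), -2), 16) = Mul(Add(-112, -2), 16) = Mul(-114, 16) = -1824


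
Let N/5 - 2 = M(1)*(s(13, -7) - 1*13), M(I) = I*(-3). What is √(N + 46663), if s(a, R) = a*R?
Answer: √48233 ≈ 219.62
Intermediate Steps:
M(I) = -3*I
s(a, R) = R*a
N = 1570 (N = 10 + 5*((-3*1)*(-7*13 - 1*13)) = 10 + 5*(-3*(-91 - 13)) = 10 + 5*(-3*(-104)) = 10 + 5*312 = 10 + 1560 = 1570)
√(N + 46663) = √(1570 + 46663) = √48233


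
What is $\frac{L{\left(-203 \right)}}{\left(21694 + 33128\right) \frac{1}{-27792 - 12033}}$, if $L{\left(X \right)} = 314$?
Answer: $- \frac{2084175}{9137} \approx -228.1$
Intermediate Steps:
$\frac{L{\left(-203 \right)}}{\left(21694 + 33128\right) \frac{1}{-27792 - 12033}} = \frac{314}{\left(21694 + 33128\right) \frac{1}{-27792 - 12033}} = \frac{314}{54822 \frac{1}{-39825}} = \frac{314}{54822 \left(- \frac{1}{39825}\right)} = \frac{314}{- \frac{18274}{13275}} = 314 \left(- \frac{13275}{18274}\right) = - \frac{2084175}{9137}$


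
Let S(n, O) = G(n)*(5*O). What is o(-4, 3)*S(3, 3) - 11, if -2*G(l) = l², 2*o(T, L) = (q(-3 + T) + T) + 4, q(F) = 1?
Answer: -179/4 ≈ -44.750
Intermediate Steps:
o(T, L) = 5/2 + T/2 (o(T, L) = ((1 + T) + 4)/2 = (5 + T)/2 = 5/2 + T/2)
G(l) = -l²/2
S(n, O) = -5*O*n²/2 (S(n, O) = (-n²/2)*(5*O) = -5*O*n²/2)
o(-4, 3)*S(3, 3) - 11 = (5/2 + (½)*(-4))*(-5/2*3*3²) - 11 = (5/2 - 2)*(-5/2*3*9) - 11 = (½)*(-135/2) - 11 = -135/4 - 11 = -179/4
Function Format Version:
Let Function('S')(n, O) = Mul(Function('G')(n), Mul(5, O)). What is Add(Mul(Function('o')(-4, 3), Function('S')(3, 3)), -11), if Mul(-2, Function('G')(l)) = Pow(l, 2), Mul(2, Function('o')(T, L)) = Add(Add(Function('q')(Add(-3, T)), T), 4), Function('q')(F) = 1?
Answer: Rational(-179, 4) ≈ -44.750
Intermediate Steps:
Function('o')(T, L) = Add(Rational(5, 2), Mul(Rational(1, 2), T)) (Function('o')(T, L) = Mul(Rational(1, 2), Add(Add(1, T), 4)) = Mul(Rational(1, 2), Add(5, T)) = Add(Rational(5, 2), Mul(Rational(1, 2), T)))
Function('G')(l) = Mul(Rational(-1, 2), Pow(l, 2))
Function('S')(n, O) = Mul(Rational(-5, 2), O, Pow(n, 2)) (Function('S')(n, O) = Mul(Mul(Rational(-1, 2), Pow(n, 2)), Mul(5, O)) = Mul(Rational(-5, 2), O, Pow(n, 2)))
Add(Mul(Function('o')(-4, 3), Function('S')(3, 3)), -11) = Add(Mul(Add(Rational(5, 2), Mul(Rational(1, 2), -4)), Mul(Rational(-5, 2), 3, Pow(3, 2))), -11) = Add(Mul(Add(Rational(5, 2), -2), Mul(Rational(-5, 2), 3, 9)), -11) = Add(Mul(Rational(1, 2), Rational(-135, 2)), -11) = Add(Rational(-135, 4), -11) = Rational(-179, 4)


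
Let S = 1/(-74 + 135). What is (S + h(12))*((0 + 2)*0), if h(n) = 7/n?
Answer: 0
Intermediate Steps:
S = 1/61 ≈ 0.016393
(S + h(12))*((0 + 2)*0) = (1/61 + 7/12)*((0 + 2)*0) = (1/61 + 7*(1/12))*(2*0) = (1/61 + 7/12)*0 = (439/732)*0 = 0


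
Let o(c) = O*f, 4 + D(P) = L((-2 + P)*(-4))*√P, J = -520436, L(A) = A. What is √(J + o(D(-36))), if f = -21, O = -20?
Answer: 4*I*√32501 ≈ 721.12*I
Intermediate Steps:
D(P) = -4 + √P*(8 - 4*P) (D(P) = -4 + ((-2 + P)*(-4))*√P = -4 + (8 - 4*P)*√P = -4 + √P*(8 - 4*P))
o(c) = 420 (o(c) = -20*(-21) = 420)
√(J + o(D(-36))) = √(-520436 + 420) = √(-520016) = 4*I*√32501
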